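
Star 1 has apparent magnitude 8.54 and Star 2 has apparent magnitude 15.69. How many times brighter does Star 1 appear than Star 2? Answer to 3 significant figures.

Magnitude difference = -7.15
Flux ratio = 10^(−0.4 Δm) = 10^(−0.4 × -7.15) = 10^2.860 = 724.4

724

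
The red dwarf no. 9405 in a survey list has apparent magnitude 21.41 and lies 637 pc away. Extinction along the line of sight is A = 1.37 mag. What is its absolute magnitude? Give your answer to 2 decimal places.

M ≈ 11.02

5 log₁₀(d/10 pc) = 5 log₁₀(637.0) − 5 = 9.021
M = m − 5 log₁₀(d/10) − A = 21.41 − 9.021 − 1.37 = 11.019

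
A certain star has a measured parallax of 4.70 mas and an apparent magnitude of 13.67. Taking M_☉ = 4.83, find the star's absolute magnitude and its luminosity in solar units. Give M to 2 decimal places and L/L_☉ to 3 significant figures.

M ≈ 7.03; L/L_☉ ≈ 0.132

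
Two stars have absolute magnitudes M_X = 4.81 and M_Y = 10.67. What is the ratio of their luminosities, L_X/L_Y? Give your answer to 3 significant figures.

ΔM = M_X − M_Y = -5.86
L_X/L_Y = 10^(−0.4 ΔM) = 10^2.344 = 220.8

L_X/L_Y ≈ 221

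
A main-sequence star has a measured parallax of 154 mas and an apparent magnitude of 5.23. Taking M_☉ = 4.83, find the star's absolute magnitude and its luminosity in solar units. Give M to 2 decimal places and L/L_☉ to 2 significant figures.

M ≈ 6.17; L/L_☉ ≈ 0.29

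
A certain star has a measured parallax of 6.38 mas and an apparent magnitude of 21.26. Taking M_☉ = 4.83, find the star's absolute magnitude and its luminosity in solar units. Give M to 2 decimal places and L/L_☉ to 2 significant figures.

M ≈ 15.28; L/L_☉ ≈ 6.6×10^-5

d = 1/p = 1000/6.38 mas = 156.7 pc
M = m − 5 log₁₀ d + 5 = 21.26 − 5·2.1952 + 5 = 15.284
M − M_☉ = 15.284 − 4.83 = 10.454
L/L_☉ = 10^(−0.4 × 10.454) = 6.582×10^-5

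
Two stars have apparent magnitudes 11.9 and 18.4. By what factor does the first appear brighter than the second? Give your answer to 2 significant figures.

Δm = 11.9 − (18.4) = -6.5
Flux ratio = 10^(−0.4 Δm) = 10^(−0.4 × -6.5) = 10^2.600 = 398.1

400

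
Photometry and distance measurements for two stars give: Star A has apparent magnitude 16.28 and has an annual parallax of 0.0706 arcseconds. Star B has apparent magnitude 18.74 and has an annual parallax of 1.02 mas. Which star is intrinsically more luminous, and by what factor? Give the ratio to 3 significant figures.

Star B is more luminous, by a factor of 497.

Star A: d = 1/p = 1/0.0706″ = 14.16 pc
Star A: M = m − 5 log₁₀ d + 5 = 16.28 − 5·1.1512 + 5 = 15.524
Star B: p = 1.02 mas = 1.02×10^-3″ → d = 1/p = 980.4 pc
Star B: M = m − 5 log₁₀ d + 5 = 18.74 − 5·2.9914 + 5 = 8.783
ΔM = M_A − M_B = 15.524 − (8.783) = 6.741; smaller M is more luminous → Star B.
L ratio = 10^(0.4 |ΔM|) = 10^2.696 = 497.1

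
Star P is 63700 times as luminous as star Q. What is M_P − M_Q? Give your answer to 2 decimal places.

Pogson: ΔM = −2.5 log₁₀(ratio) = −2.5 log₁₀(63700) = −2.5 × 4.8041 = -12.010
Star P is brighter, so it has the smaller magnitude: the difference is negative.

M_P − M_Q ≈ -12.01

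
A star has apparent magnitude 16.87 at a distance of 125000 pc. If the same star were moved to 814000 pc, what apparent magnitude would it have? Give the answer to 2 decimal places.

m ≈ 20.94

Flux ∝ 1/d², so Δm = 5 log₁₀(d₂/d₁) = 5 log₁₀(814000/125000) = 4.069
m₂ = m₁ + Δm = 16.87 + (4.069) = 20.939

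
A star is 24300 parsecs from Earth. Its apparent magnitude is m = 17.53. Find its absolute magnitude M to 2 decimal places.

M ≈ 0.60

5 log₁₀(d/10 pc) = 5 log₁₀(24300) − 5 = 16.928
M = m − 5 log₁₀(d/10) = 17.53 − 16.928 = 0.602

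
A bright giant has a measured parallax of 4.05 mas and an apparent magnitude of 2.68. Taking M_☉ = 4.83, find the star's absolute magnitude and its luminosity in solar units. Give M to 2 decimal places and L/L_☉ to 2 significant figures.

d = 1/p = 1000/4.05 mas = 246.9 pc
M = m − 5 log₁₀ d + 5 = 2.68 − 5·2.3925 + 5 = -4.283
M − M_☉ = -4.283 − 4.83 = -9.113
L/L_☉ = 10^(−0.4 × -9.113) = 4417

M ≈ -4.28; L/L_☉ ≈ 4400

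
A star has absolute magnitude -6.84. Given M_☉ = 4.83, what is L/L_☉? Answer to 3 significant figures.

L/L_☉ ≈ 46600

M − M_☉ = -6.84 − 4.83 = -11.670
L/L_☉ = 10^(−0.4 (M − M_☉)) = 10^4.668 = 46560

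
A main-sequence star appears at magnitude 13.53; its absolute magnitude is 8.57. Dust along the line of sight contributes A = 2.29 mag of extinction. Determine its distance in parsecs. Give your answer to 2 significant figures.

d ≈ 34 pc

m − M = 5 log₁₀(d/10 pc) + A  ⇒  13.53 − (8.57) − 2.29 = 5 log₁₀(d/10)
2.670 = 5 log₁₀(d/10)
log₁₀ d = (m − M − A)/5 + 1 = 1.5340
d = 10^1.5340 = 34.20 pc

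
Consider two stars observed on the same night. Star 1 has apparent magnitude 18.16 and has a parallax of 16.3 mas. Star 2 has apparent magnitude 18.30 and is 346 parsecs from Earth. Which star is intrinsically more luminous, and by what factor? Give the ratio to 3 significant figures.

Star 1: p = 16.3 mas = 0.0163″ → d = 1/p = 61.35 pc
Star 1: M = m − 5 log₁₀ d + 5 = 18.16 − 5·1.7878 + 5 = 14.221
Star 2: M = m − 5 log₁₀ d + 5 = 18.30 − 5·2.5391 + 5 = 10.605
ΔM = M_1 − M_2 = 14.221 − (10.605) = 3.616; smaller M is more luminous → Star 2.
L ratio = 10^(0.4 |ΔM|) = 10^1.447 = 27.96

Star 2 is more luminous, by a factor of 28.0.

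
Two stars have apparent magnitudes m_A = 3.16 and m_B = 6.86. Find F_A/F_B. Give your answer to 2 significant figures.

Magnitude difference = -3.70
Flux ratio = 10^(−0.4 Δm) = 10^(−0.4 × -3.70) = 10^1.480 = 30.20

F_A/F_B ≈ 30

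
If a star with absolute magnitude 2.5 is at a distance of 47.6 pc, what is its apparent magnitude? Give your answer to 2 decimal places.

m ≈ 5.89

m = M + 5 log₁₀ d − 5 = 2.5 + 5·1.6776 − 5 = 5.888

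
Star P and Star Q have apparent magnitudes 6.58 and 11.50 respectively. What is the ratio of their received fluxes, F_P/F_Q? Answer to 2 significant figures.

F_P/F_Q ≈ 93

Δm = 6.58 − (11.50) = -4.92
Flux ratio = 10^(−0.4 Δm) = 10^(−0.4 × -4.92) = 10^1.968 = 92.90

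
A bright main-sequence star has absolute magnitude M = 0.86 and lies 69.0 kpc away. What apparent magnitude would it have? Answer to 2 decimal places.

m ≈ 20.05

d = 69.0 kpc = 69000 pc
m = M + 5 log₁₀ d − 5 = 0.86 + 5·4.8388 − 5 = 20.054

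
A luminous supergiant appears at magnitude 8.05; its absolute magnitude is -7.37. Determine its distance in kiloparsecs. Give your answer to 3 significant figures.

μ = m − M = 15.420
m − M = 5 log₁₀ d − 5
log₁₀ d = (m − M)/5 + 1 = 4.0840
d = 10^4.0840 = 12130 pc
= 12.13 kpc

d ≈ 12.1 kpc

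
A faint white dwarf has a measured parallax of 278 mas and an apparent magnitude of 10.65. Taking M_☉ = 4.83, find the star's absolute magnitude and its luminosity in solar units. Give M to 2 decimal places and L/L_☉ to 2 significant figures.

d = 1/p = 1000/278 mas = 3.597 pc
M = m − 5 log₁₀ d + 5 = 10.65 − 5·0.5560 + 5 = 12.870
M − M_☉ = 12.870 − 4.83 = 8.040
L/L_☉ = 10^(−0.4 × 8.040) = 6.080×10^-4

M ≈ 12.87; L/L_☉ ≈ 6.1×10^-4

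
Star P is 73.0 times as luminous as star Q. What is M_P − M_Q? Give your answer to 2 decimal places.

Pogson: ΔM = −2.5 log₁₀(ratio) = −2.5 log₁₀(73.0) = −2.5 × 1.8633 = -4.658
Star P is brighter, so it has the smaller magnitude: the difference is negative.

M_P − M_Q ≈ -4.66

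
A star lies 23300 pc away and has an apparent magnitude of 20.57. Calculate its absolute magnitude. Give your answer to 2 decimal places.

5 log₁₀(d/10 pc) = 5 log₁₀(23300) − 5 = 16.837
M = m − 5 log₁₀(d/10) = 20.57 − 16.837 = 3.733

M ≈ 3.73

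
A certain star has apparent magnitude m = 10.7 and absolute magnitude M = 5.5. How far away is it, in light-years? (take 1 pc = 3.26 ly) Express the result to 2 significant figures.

d ≈ 360 ly

Distance modulus: m − M = 10.7 − (5.5) = 5.200
m − M = 5 log₁₀ d − 5
log₁₀ d = (m − M)/5 + 1 = 2.0400
d = 10^2.0400 = 109.6 pc
= 357.5 ly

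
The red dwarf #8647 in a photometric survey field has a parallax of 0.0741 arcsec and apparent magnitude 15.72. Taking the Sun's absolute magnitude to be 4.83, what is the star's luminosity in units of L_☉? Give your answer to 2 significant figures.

L/L_☉ ≈ 8.0×10^-5

d = 1/p = 1/0.0741″ = 13.50 pc
M = m − 5 log₁₀ d + 5 = 15.72 − 5·1.1302 + 5 = 15.069
M − M_☉ = 15.069 − 4.83 = 10.239
L/L_☉ = 10^(−0.4 × 10.239) = 8.023×10^-5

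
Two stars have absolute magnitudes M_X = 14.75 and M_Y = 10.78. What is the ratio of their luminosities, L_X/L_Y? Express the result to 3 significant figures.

L_X/L_Y ≈ 0.0258

ΔM = M_X − M_Y = 3.97
L_X/L_Y = 10^(−0.4 ΔM) = 10^-1.588 = 0.02582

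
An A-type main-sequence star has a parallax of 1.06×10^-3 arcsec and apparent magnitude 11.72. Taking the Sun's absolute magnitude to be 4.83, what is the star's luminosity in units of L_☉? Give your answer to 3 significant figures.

L/L_☉ ≈ 15.6

d = 1/p = 1/1.06×10^-3″ = 943.4 pc
M = m − 5 log₁₀ d + 5 = 11.72 − 5·2.9747 + 5 = 1.847
M − M_☉ = 1.847 − 4.83 = -2.983
L/L_☉ = 10^(−0.4 × -2.983) = 15.61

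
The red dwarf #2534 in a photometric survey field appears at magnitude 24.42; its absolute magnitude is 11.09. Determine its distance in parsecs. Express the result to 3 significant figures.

Distance modulus: m − M = 24.42 − (11.09) = 13.330
m − M = 5 log₁₀ d − 5
log₁₀ d = (m − M)/5 + 1 = 3.6660
d = 10^3.6660 = 4634 pc

d ≈ 4630 pc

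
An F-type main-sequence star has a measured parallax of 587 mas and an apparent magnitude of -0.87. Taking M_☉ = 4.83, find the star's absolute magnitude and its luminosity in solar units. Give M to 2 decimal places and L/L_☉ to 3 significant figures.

M ≈ 2.97; L/L_☉ ≈ 5.53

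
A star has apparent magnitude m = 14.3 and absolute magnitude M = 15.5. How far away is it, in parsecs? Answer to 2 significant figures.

d ≈ 5.8 pc

μ = m − M = -1.200
m − M = 5 log₁₀ d − 5
log₁₀ d = (m − M)/5 + 1 = 0.7600
d = 10^0.7600 = 5.754 pc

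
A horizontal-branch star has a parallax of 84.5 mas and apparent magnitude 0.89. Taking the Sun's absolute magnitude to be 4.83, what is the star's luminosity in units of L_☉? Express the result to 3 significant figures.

L/L_☉ ≈ 52.8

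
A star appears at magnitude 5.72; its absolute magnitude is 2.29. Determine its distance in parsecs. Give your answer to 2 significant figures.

d ≈ 49 pc

μ = m − M = 3.430
m − M = 5 log₁₀ d − 5
log₁₀ d = (m − M)/5 + 1 = 1.6860
d = 10^1.6860 = 48.53 pc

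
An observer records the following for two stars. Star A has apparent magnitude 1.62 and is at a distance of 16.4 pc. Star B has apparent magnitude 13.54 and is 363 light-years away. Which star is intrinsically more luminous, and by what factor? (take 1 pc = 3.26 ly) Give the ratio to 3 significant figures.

Star A is more luminous, by a factor of 1270.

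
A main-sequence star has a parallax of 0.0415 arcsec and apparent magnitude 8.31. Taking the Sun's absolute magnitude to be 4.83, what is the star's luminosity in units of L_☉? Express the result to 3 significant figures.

L/L_☉ ≈ 0.235

d = 1/p = 1/0.0415″ = 24.10 pc
M = m − 5 log₁₀ d + 5 = 8.31 − 5·1.3820 + 5 = 6.400
M − M_☉ = 6.400 − 4.83 = 1.570
L/L_☉ = 10^(−0.4 × 1.570) = 0.2355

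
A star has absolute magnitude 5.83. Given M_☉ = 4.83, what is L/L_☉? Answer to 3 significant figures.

L/L_☉ ≈ 0.398

M − M_☉ = 5.83 − 4.83 = 1.000
L/L_☉ = 10^(−0.4 (M − M_☉)) = 10^-0.400 = 0.3981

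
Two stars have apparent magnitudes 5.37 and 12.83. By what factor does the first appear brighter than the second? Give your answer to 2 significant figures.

960

Magnitude difference = -7.46
Flux ratio = 10^(−0.4 Δm) = 10^(−0.4 × -7.46) = 10^2.984 = 963.8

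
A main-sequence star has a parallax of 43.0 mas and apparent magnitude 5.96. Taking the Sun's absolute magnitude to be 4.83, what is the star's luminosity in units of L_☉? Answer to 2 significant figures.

d = 1/p = 1000/43.0 mas = 23.26 pc
M = m − 5 log₁₀ d + 5 = 5.96 − 5·1.3665 + 5 = 4.127
M − M_☉ = 4.127 − 4.83 = -0.703
L/L_☉ = 10^(−0.4 × -0.703) = 1.910

L/L_☉ ≈ 1.9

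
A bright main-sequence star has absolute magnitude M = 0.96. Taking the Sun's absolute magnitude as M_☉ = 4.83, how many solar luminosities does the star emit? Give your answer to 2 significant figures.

M − M_☉ = 0.96 − 4.83 = -3.870
L/L_☉ = 10^(−0.4 (M − M_☉)) = 10^1.548 = 35.32

L/L_☉ ≈ 35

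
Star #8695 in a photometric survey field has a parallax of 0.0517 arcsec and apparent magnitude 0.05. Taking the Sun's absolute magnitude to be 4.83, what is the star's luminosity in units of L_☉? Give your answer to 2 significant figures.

L/L_☉ ≈ 310

d = 1/p = 1/0.0517″ = 19.34 pc
M = m − 5 log₁₀ d + 5 = 0.05 − 5·1.2865 + 5 = -1.383
M − M_☉ = -1.383 − 4.83 = -6.213
L/L_☉ = 10^(−0.4 × -6.213) = 305.5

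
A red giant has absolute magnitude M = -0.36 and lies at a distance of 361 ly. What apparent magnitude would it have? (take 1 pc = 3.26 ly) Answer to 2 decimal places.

m ≈ 4.86

d = 361 ly / 3.26 = 110.7 pc
m = M + 5 log₁₀ d − 5 = -0.36 + 5·2.0443 − 5 = 4.861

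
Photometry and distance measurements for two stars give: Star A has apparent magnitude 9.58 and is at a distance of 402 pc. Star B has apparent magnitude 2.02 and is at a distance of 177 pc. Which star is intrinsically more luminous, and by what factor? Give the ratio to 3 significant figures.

Star B is more luminous, by a factor of 205.

Star A: M = m − 5 log₁₀ d + 5 = 9.58 − 5·2.6042 + 5 = 1.559
Star B: M = m − 5 log₁₀ d + 5 = 2.02 − 5·2.2480 + 5 = -4.220
ΔM = M_A − M_B = 1.559 − (-4.220) = 5.779; smaller M is more luminous → Star B.
L ratio = 10^(0.4 |ΔM|) = 10^2.311 = 204.9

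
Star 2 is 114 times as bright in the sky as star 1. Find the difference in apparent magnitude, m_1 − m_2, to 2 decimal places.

m_1 − m_2 ≈ 5.14

Pogson: Δm = −2.5 log₁₀(ratio) = −2.5 log₁₀(114) = −2.5 × 2.0569 = -5.142
Star 2 is brighter so has the smaller magnitude: m_1 − m_2 is positive.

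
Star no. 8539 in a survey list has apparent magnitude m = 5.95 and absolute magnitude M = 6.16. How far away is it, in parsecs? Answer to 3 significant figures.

μ = m − M = -0.210
m − M = 5 log₁₀ d − 5
log₁₀ d = (m − M)/5 + 1 = 0.9580
d = 10^0.9580 = 9.078 pc

d ≈ 9.08 pc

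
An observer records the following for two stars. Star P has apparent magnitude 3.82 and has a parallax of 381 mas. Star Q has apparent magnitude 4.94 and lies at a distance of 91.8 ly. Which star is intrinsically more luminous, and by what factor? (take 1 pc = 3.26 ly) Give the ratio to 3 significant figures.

Star Q is more luminous, by a factor of 41.0.

Star P: p = 381 mas = 0.381″ → d = 1/p = 2.625 pc
Star P: M = m − 5 log₁₀ d + 5 = 3.82 − 5·0.4191 + 5 = 6.725
Star Q: d = 91.8 ly / 3.26 = 28.16 pc
Star Q: M = m − 5 log₁₀ d + 5 = 4.94 − 5·1.4496 + 5 = 2.692
ΔM = M_P − M_Q = 6.725 − (2.692) = 4.033; smaller M is more luminous → Star Q.
L ratio = 10^(0.4 |ΔM|) = 10^1.613 = 41.03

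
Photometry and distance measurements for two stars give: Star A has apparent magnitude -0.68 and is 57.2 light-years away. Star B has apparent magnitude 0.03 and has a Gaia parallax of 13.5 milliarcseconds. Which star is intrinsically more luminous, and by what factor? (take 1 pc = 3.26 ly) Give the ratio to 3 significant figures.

Star A: d = 57.2 ly / 3.26 = 17.55 pc
Star A: M = m − 5 log₁₀ d + 5 = -0.68 − 5·1.2442 + 5 = -1.901
Star B: p = 13.5 mas = 0.0135″ → d = 1/p = 74.07 pc
Star B: M = m − 5 log₁₀ d + 5 = 0.03 − 5·1.8697 + 5 = -4.318
ΔM = M_A − M_B = -1.901 − (-4.318) = 2.417; smaller M is more luminous → Star B.
L ratio = 10^(0.4 |ΔM|) = 10^0.967 = 9.268

Star B is more luminous, by a factor of 9.27.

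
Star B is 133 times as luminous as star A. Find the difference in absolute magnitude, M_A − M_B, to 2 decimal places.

Pogson: ΔM = −2.5 log₁₀(ratio) = −2.5 log₁₀(133) = −2.5 × 2.1239 = -5.310
Star B is brighter so has the smaller magnitude: M_A − M_B is positive.

M_A − M_B ≈ 5.31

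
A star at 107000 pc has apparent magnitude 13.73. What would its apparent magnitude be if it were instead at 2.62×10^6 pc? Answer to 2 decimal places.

Flux ∝ 1/d², so Δm = 5 log₁₀(d₂/d₁) = 5 log₁₀(2.62×10^6/107000) = 6.945
m₂ = m₁ + Δm = 13.73 + (6.945) = 20.675

m ≈ 20.67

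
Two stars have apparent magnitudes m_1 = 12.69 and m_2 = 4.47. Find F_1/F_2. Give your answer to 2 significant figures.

F_1/F_2 ≈ 5.2×10^-4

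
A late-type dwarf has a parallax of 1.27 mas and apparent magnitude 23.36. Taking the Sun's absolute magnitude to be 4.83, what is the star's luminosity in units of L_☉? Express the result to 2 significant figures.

L/L_☉ ≈ 2.4×10^-4

d = 1/p = 1000/1.27 mas = 787.4 pc
M = m − 5 log₁₀ d + 5 = 23.36 − 5·2.8962 + 5 = 13.879
M − M_☉ = 13.879 − 4.83 = 9.049
L/L_☉ = 10^(−0.4 × 9.049) = 2.401×10^-4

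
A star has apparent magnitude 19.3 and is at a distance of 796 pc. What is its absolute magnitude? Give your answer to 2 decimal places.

M ≈ 9.80

5 log₁₀(d/10 pc) = 5 log₁₀(796.0) − 5 = 9.505
M = m − 5 log₁₀(d/10) = 19.3 − 9.505 = 9.795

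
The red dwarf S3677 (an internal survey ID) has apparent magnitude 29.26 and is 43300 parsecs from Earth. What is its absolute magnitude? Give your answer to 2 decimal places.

5 log₁₀(d/10 pc) = 5 log₁₀(43300) − 5 = 18.182
M = m − 5 log₁₀(d/10) = 29.26 − 18.182 = 11.078

M ≈ 11.08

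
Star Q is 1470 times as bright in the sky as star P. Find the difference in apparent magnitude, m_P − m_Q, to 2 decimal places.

m_P − m_Q ≈ 7.92

Pogson: Δm = −2.5 log₁₀(ratio) = −2.5 log₁₀(1470) = −2.5 × 3.1673 = -7.918
Star Q is brighter so has the smaller magnitude: m_P − m_Q is positive.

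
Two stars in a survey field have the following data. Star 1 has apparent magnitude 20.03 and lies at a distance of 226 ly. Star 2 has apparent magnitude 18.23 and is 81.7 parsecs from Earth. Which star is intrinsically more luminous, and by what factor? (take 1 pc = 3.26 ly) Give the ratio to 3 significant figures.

Star 2 is more luminous, by a factor of 7.29.

Star 1: d = 226 ly / 3.26 = 69.33 pc
Star 1: M = m − 5 log₁₀ d + 5 = 20.03 − 5·1.8409 + 5 = 15.826
Star 2: M = m − 5 log₁₀ d + 5 = 18.23 − 5·1.9122 + 5 = 13.669
ΔM = M_1 − M_2 = 15.826 − (13.669) = 2.157; smaller M is more luminous → Star 2.
L ratio = 10^(0.4 |ΔM|) = 10^0.863 = 7.289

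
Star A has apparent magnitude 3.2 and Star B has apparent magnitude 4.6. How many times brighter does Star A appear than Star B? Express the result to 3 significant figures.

Δm = 3.2 − (4.6) = -1.4
Flux ratio = 10^(−0.4 Δm) = 10^(−0.4 × -1.4) = 10^0.560 = 3.631

3.63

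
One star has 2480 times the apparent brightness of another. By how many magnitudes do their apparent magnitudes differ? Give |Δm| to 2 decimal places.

Pogson: Δm = −2.5 log₁₀(ratio) = −2.5 log₁₀(2480) = −2.5 × 3.3945 = -8.486

|Δm| ≈ 8.49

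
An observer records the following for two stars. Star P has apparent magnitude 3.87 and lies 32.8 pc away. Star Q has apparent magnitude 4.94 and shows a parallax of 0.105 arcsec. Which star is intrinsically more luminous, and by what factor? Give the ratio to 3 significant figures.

Star P is more luminous, by a factor of 31.8.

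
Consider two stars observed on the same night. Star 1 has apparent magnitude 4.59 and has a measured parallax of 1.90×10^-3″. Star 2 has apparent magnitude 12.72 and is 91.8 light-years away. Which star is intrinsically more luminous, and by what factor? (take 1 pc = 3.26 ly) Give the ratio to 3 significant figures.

Star 1 is more luminous, by a factor of 624000.

Star 1: d = 1/p = 1/1.90×10^-3″ = 526.3 pc
Star 1: M = m − 5 log₁₀ d + 5 = 4.59 − 5·2.7212 + 5 = -4.016
Star 2: d = 91.8 ly / 3.26 = 28.16 pc
Star 2: M = m − 5 log₁₀ d + 5 = 12.72 − 5·1.4496 + 5 = 10.472
ΔM = M_1 − M_2 = -4.016 − (10.472) = -14.488; smaller M is more luminous → Star 1.
L ratio = 10^(0.4 |ΔM|) = 10^5.795 = 624100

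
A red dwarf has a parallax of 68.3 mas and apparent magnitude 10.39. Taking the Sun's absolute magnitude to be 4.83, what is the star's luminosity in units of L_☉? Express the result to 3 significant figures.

d = 1/p = 1000/68.3 mas = 14.64 pc
M = m − 5 log₁₀ d + 5 = 10.39 − 5·1.1656 + 5 = 9.562
M − M_☉ = 9.562 − 4.83 = 4.732
L/L_☉ = 10^(−0.4 × 4.732) = 0.01280

L/L_☉ ≈ 0.0128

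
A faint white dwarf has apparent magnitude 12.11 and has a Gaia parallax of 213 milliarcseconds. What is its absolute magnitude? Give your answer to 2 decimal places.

p = 213 mas = 0.213″ → d = 1/p = 4.695 pc
5 log₁₀(d/10 pc) = 5 log₁₀(4.695) − 5 = -1.642
M = m − 5 log₁₀(d/10) = 12.11 + 1.642 = 13.752

M ≈ 13.75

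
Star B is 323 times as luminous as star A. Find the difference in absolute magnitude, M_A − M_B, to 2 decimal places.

M_A − M_B ≈ 6.27

Pogson: ΔM = −2.5 log₁₀(ratio) = −2.5 log₁₀(323) = −2.5 × 2.5092 = -6.273
Star B is brighter so has the smaller magnitude: M_A − M_B is positive.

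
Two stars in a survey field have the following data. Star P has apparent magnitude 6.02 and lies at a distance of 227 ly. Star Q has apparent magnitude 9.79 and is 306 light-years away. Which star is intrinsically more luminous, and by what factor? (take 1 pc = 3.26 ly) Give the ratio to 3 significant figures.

Star P: d = 227 ly / 3.26 = 69.63 pc
Star P: M = m − 5 log₁₀ d + 5 = 6.02 − 5·1.8428 + 5 = 1.806
Star Q: d = 306 ly / 3.26 = 93.87 pc
Star Q: M = m − 5 log₁₀ d + 5 = 9.79 − 5·1.9725 + 5 = 4.927
ΔM = M_P − M_Q = 1.806 − (4.927) = -3.122; smaller M is more luminous → Star P.
L ratio = 10^(0.4 |ΔM|) = 10^1.249 = 17.73

Star P is more luminous, by a factor of 17.7.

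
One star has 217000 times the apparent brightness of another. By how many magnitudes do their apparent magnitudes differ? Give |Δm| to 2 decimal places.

Pogson: Δm = −2.5 log₁₀(ratio) = −2.5 log₁₀(217000) = −2.5 × 5.3365 = -13.341

|Δm| ≈ 13.34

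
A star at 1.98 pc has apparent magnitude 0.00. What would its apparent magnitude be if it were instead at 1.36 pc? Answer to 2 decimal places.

m ≈ -0.82

Flux ∝ 1/d², so Δm = 5 log₁₀(d₂/d₁) = 5 log₁₀(1.36/1.98) = -0.816
m₂ = m₁ + Δm = 0.00 + (-0.816) = -0.816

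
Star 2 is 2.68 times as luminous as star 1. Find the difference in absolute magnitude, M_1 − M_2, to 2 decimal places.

Pogson: ΔM = −2.5 log₁₀(ratio) = −2.5 log₁₀(2.68) = −2.5 × 0.4281 = -1.070
Star 2 is brighter so has the smaller magnitude: M_1 − M_2 is positive.

M_1 − M_2 ≈ 1.07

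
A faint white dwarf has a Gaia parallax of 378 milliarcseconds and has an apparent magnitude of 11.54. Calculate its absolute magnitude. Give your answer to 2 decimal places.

p = 378 mas = 0.378″ → d = 1/p = 2.646 pc
5 log₁₀(d/10 pc) = 5 log₁₀(2.646) − 5 = -2.887
M = m − 5 log₁₀(d/10) = 11.54 + 2.887 = 14.427

M ≈ 14.43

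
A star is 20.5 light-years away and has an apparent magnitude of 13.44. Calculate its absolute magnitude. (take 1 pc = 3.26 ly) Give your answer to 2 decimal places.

M ≈ 14.45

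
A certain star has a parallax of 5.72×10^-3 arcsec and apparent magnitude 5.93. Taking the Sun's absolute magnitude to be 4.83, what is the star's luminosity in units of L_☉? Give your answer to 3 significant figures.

L/L_☉ ≈ 111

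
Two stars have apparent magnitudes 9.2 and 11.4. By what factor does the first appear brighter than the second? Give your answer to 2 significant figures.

7.6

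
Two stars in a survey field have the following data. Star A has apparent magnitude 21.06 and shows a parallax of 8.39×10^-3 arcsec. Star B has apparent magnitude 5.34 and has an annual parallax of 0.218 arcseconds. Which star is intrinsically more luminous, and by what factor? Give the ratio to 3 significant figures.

Star B is more luminous, by a factor of 2870.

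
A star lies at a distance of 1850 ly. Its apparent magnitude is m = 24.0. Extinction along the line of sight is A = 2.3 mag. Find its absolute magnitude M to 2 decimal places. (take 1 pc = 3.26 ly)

d = 1850 ly / 3.26 = 567.5 pc
5 log₁₀(d/10 pc) = 5 log₁₀(567.5) − 5 = 8.770
M = m − 5 log₁₀(d/10) − A = 24.0 − 8.770 − 2.3 = 12.930

M ≈ 12.93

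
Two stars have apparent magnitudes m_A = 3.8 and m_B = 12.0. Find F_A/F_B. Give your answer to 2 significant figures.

Magnitude difference = -8.2
Flux ratio = 10^(−0.4 Δm) = 10^(−0.4 × -8.2) = 10^3.280 = 1905

F_A/F_B ≈ 1900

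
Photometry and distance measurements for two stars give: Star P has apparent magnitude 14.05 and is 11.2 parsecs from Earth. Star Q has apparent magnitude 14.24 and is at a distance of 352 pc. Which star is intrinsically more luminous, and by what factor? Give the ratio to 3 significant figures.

Star Q is more luminous, by a factor of 829.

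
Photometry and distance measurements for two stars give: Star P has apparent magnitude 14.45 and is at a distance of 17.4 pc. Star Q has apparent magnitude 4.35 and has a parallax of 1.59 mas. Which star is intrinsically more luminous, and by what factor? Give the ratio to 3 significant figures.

Star P: M = m − 5 log₁₀ d + 5 = 14.45 − 5·1.2405 + 5 = 13.247
Star Q: p = 1.59 mas = 1.59×10^-3″ → d = 1/p = 628.9 pc
Star Q: M = m − 5 log₁₀ d + 5 = 4.35 − 5·2.7986 + 5 = -4.643
ΔM = M_P − M_Q = 13.247 − (-4.643) = 17.890; smaller M is more luminous → Star Q.
L ratio = 10^(0.4 |ΔM|) = 10^7.156 = 1.433×10^7

Star Q is more luminous, by a factor of 1.43×10^7.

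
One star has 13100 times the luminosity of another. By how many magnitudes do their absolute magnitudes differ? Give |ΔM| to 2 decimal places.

Pogson: ΔM = −2.5 log₁₀(ratio) = −2.5 log₁₀(13100) = −2.5 × 4.1173 = -10.293

|ΔM| ≈ 10.29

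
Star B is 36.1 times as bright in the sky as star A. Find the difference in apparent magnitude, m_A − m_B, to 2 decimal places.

Pogson: Δm = −2.5 log₁₀(ratio) = −2.5 log₁₀(36.1) = −2.5 × 1.5575 = -3.894
Star B is brighter so has the smaller magnitude: m_A − m_B is positive.

m_A − m_B ≈ 3.89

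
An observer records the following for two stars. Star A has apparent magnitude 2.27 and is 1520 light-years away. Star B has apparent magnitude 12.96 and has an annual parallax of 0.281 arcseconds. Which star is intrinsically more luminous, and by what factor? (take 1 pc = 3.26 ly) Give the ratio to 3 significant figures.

Star A: d = 1520 ly / 3.26 = 466.3 pc
Star A: M = m − 5 log₁₀ d + 5 = 2.27 − 5·2.6686 + 5 = -6.073
Star B: d = 1/p = 1/0.281″ = 3.559 pc
Star B: M = m − 5 log₁₀ d + 5 = 12.96 − 5·0.5513 + 5 = 15.204
ΔM = M_A − M_B = -6.073 − (15.204) = -21.277; smaller M is more luminous → Star A.
L ratio = 10^(0.4 |ΔM|) = 10^8.511 = 3.241×10^8

Star A is more luminous, by a factor of 3.24×10^8.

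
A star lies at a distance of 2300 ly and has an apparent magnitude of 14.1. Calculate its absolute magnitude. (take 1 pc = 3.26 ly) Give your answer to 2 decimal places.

d = 2300 ly / 3.26 = 705.5 pc
5 log₁₀(d/10 pc) = 5 log₁₀(705.5) − 5 = 9.243
M = m − 5 log₁₀(d/10) = 14.1 − 9.243 = 4.857

M ≈ 4.86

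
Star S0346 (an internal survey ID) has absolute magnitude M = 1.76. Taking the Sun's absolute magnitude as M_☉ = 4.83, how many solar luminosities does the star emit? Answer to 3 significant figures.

M − M_☉ = 1.76 − 4.83 = -3.070
L/L_☉ = 10^(−0.4 (M − M_☉)) = 10^1.228 = 16.90

L/L_☉ ≈ 16.9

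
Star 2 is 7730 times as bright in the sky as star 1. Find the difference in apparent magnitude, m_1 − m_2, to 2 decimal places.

Pogson: Δm = −2.5 log₁₀(ratio) = −2.5 log₁₀(7730) = −2.5 × 3.8882 = -9.720
Star 2 is brighter so has the smaller magnitude: m_1 − m_2 is positive.

m_1 − m_2 ≈ 9.72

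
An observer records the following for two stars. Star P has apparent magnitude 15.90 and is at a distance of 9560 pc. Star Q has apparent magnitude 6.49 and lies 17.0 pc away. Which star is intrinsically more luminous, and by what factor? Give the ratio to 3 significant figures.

Star P is more luminous, by a factor of 54.5.

Star P: M = m − 5 log₁₀ d + 5 = 15.90 − 5·3.9805 + 5 = 0.998
Star Q: M = m − 5 log₁₀ d + 5 = 6.49 − 5·1.2304 + 5 = 5.338
ΔM = M_P − M_Q = 0.998 − (5.338) = -4.340; smaller M is more luminous → Star P.
L ratio = 10^(0.4 |ΔM|) = 10^1.736 = 54.45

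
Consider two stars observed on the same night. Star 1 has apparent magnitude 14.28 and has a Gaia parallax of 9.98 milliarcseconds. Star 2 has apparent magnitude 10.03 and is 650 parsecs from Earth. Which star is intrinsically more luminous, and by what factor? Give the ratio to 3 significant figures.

Star 1: p = 9.98 mas = 9.98×10^-3″ → d = 1/p = 100.2 pc
Star 1: M = m − 5 log₁₀ d + 5 = 14.28 − 5·2.0009 + 5 = 9.276
Star 2: M = m − 5 log₁₀ d + 5 = 10.03 − 5·2.8129 + 5 = 0.965
ΔM = M_1 − M_2 = 9.276 − (0.965) = 8.310; smaller M is more luminous → Star 2.
L ratio = 10^(0.4 |ΔM|) = 10^3.324 = 2109

Star 2 is more luminous, by a factor of 2110.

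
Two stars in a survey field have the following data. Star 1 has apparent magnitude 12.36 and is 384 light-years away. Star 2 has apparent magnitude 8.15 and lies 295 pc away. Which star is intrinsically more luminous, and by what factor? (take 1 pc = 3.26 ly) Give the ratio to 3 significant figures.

Star 2 is more luminous, by a factor of 303.

Star 1: d = 384 ly / 3.26 = 117.8 pc
Star 1: M = m − 5 log₁₀ d + 5 = 12.36 − 5·2.0711 + 5 = 7.004
Star 2: M = m − 5 log₁₀ d + 5 = 8.15 − 5·2.4698 + 5 = 0.801
ΔM = M_1 − M_2 = 7.004 − (0.801) = 6.204; smaller M is more luminous → Star 2.
L ratio = 10^(0.4 |ΔM|) = 10^2.481 = 303.0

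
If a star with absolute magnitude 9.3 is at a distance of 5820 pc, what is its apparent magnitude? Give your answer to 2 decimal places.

m ≈ 23.12

m = M + 5 log₁₀ d − 5 = 9.3 + 5·3.7649 − 5 = 23.125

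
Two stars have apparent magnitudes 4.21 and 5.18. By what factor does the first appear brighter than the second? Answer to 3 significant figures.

2.44

Magnitude difference = -0.97
Flux ratio = 10^(−0.4 Δm) = 10^(−0.4 × -0.97) = 10^0.388 = 2.443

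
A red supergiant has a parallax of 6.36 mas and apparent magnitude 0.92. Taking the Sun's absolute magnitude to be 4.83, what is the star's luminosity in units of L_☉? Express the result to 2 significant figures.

L/L_☉ ≈ 9100

d = 1/p = 1000/6.36 mas = 157.2 pc
M = m − 5 log₁₀ d + 5 = 0.92 − 5·2.1965 + 5 = -5.063
M − M_☉ = -5.063 − 4.83 = -9.893
L/L_☉ = 10^(−0.4 × -9.893) = 9059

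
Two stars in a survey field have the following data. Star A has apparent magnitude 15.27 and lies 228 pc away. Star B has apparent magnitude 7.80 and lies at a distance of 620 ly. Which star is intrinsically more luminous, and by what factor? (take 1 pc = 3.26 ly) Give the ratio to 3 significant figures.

Star B is more luminous, by a factor of 677.

Star A: M = m − 5 log₁₀ d + 5 = 15.27 − 5·2.3579 + 5 = 8.480
Star B: d = 620 ly / 3.26 = 190.2 pc
Star B: M = m − 5 log₁₀ d + 5 = 7.80 − 5·2.2792 + 5 = 1.404
ΔM = M_A − M_B = 8.480 − (1.404) = 7.076; smaller M is more luminous → Star B.
L ratio = 10^(0.4 |ΔM|) = 10^2.830 = 676.8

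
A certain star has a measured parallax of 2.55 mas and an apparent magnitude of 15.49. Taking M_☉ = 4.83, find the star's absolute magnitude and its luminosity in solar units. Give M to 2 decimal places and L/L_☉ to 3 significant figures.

M ≈ 7.52; L/L_☉ ≈ 0.0837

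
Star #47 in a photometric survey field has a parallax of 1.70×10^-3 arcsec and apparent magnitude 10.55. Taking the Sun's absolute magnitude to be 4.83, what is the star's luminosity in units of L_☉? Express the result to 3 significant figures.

d = 1/p = 1/1.70×10^-3″ = 588.2 pc
M = m − 5 log₁₀ d + 5 = 10.55 − 5·2.7696 + 5 = 1.702
M − M_☉ = 1.702 − 4.83 = -3.128
L/L_☉ = 10^(−0.4 × -3.128) = 17.83

L/L_☉ ≈ 17.8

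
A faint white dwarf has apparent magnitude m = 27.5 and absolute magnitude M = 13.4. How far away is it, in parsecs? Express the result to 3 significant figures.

d ≈ 6610 pc

Distance modulus: m − M = 27.5 − (13.4) = 14.100
m − M = 5 log₁₀ d − 5
log₁₀ d = (m − M)/5 + 1 = 3.8200
d = 10^3.8200 = 6607 pc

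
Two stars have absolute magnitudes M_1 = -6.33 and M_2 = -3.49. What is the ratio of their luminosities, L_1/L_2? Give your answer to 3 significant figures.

ΔM = M_1 − M_2 = -2.84
L_1/L_2 = 10^(−0.4 ΔM) = 10^1.136 = 13.68

L_1/L_2 ≈ 13.7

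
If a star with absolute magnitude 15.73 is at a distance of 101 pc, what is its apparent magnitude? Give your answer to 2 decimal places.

m = M + 5 log₁₀ d − 5 = 15.73 + 5·2.0043 − 5 = 20.752

m ≈ 20.75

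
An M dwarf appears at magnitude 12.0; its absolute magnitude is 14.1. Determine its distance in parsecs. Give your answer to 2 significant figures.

μ = m − M = -2.100
m − M = 5 log₁₀ d − 5
log₁₀ d = (m − M)/5 + 1 = 0.5800
d = 10^0.5800 = 3.802 pc

d ≈ 3.8 pc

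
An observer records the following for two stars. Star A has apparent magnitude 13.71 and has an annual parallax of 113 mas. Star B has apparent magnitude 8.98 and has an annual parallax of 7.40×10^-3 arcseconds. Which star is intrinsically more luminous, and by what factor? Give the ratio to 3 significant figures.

Star B is more luminous, by a factor of 18200.

Star A: p = 113 mas = 0.113″ → d = 1/p = 8.850 pc
Star A: M = m − 5 log₁₀ d + 5 = 13.71 − 5·0.9469 + 5 = 13.975
Star B: d = 1/p = 1/7.40×10^-3″ = 135.1 pc
Star B: M = m − 5 log₁₀ d + 5 = 8.98 − 5·2.1308 + 5 = 3.326
ΔM = M_A − M_B = 13.975 − (3.326) = 10.649; smaller M is more luminous → Star B.
L ratio = 10^(0.4 |ΔM|) = 10^4.260 = 18180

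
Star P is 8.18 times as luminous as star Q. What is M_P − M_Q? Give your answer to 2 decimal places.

Pogson: ΔM = −2.5 log₁₀(ratio) = −2.5 log₁₀(8.18) = −2.5 × 0.9128 = -2.282
Star P is brighter, so it has the smaller magnitude: the difference is negative.

M_P − M_Q ≈ -2.28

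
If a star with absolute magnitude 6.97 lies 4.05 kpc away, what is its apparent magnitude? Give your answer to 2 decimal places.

m ≈ 20.01

d = 4.05 kpc = 4050 pc
m = M + 5 log₁₀ d − 5 = 6.97 + 5·3.6075 − 5 = 20.007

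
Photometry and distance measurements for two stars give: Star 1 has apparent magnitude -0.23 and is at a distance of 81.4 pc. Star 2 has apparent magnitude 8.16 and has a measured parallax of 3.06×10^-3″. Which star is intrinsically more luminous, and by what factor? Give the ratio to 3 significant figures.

Star 1: M = m − 5 log₁₀ d + 5 = -0.23 − 5·1.9106 + 5 = -4.783
Star 2: d = 1/p = 1/3.06×10^-3″ = 326.8 pc
Star 2: M = m − 5 log₁₀ d + 5 = 8.16 − 5·2.5143 + 5 = 0.589
ΔM = M_1 − M_2 = -4.783 − (0.589) = -5.372; smaller M is more luminous → Star 1.
L ratio = 10^(0.4 |ΔM|) = 10^2.149 = 140.8

Star 1 is more luminous, by a factor of 141.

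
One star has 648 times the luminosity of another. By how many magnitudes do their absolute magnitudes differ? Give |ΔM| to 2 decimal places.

Pogson: ΔM = −2.5 log₁₀(ratio) = −2.5 log₁₀(648) = −2.5 × 2.8116 = -7.029

|ΔM| ≈ 7.03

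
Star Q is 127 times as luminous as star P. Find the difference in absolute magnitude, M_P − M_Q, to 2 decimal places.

M_P − M_Q ≈ 5.26

Pogson: ΔM = −2.5 log₁₀(ratio) = −2.5 log₁₀(127) = −2.5 × 2.1038 = -5.260
Star Q is brighter so has the smaller magnitude: M_P − M_Q is positive.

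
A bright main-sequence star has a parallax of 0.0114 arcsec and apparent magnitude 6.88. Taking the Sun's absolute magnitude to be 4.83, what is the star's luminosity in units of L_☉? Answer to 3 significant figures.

L/L_☉ ≈ 11.6

d = 1/p = 1/0.0114″ = 87.72 pc
M = m − 5 log₁₀ d + 5 = 6.88 − 5·1.9431 + 5 = 2.165
M − M_☉ = 2.165 − 4.83 = -2.665
L/L_☉ = 10^(−0.4 × -2.665) = 11.65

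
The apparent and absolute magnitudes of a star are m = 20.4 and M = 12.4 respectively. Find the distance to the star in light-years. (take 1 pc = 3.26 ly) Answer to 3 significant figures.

d ≈ 1300 ly

Distance modulus: m − M = 20.4 − (12.4) = 8.000
m − M = 5 log₁₀ d − 5
log₁₀ d = (m − M)/5 + 1 = 2.6000
d = 10^2.6000 = 398.1 pc
= 1298 ly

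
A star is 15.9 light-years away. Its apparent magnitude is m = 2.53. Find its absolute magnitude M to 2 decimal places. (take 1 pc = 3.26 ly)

M ≈ 4.09

d = 15.9 ly / 3.26 = 4.877 pc
5 log₁₀(d/10 pc) = 5 log₁₀(4.877) − 5 = -1.559
M = m − 5 log₁₀(d/10) = 2.53 + 1.559 = 4.089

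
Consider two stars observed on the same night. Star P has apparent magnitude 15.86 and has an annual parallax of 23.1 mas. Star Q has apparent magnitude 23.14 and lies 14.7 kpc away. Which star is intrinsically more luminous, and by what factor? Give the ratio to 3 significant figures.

Star P: p = 23.1 mas = 0.0231″ → d = 1/p = 43.29 pc
Star P: M = m − 5 log₁₀ d + 5 = 15.86 − 5·1.6364 + 5 = 12.678
Star Q: d = 14.7 kpc = 14700 pc
Star Q: M = m − 5 log₁₀ d + 5 = 23.14 − 5·4.1673 + 5 = 7.303
ΔM = M_P − M_Q = 12.678 − (7.303) = 5.375; smaller M is more luminous → Star Q.
L ratio = 10^(0.4 |ΔM|) = 10^2.150 = 141.2

Star Q is more luminous, by a factor of 141.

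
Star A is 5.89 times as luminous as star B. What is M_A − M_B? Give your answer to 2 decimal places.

M_A − M_B ≈ -1.93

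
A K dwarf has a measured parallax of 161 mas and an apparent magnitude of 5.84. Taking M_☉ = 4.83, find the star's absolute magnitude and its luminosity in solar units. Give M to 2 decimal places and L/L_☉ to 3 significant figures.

d = 1/p = 1000/161 mas = 6.211 pc
M = m − 5 log₁₀ d + 5 = 5.84 − 5·0.7932 + 5 = 6.874
M − M_☉ = 6.874 − 4.83 = 2.044
L/L_☉ = 10^(−0.4 × 2.044) = 0.1522

M ≈ 6.87; L/L_☉ ≈ 0.152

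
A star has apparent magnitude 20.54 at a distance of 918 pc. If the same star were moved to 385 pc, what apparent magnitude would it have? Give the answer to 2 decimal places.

Flux ∝ 1/d², so Δm = 5 log₁₀(d₂/d₁) = 5 log₁₀(385/918) = -1.887
m₂ = m₁ + Δm = 20.54 + (-1.887) = 18.653

m ≈ 18.65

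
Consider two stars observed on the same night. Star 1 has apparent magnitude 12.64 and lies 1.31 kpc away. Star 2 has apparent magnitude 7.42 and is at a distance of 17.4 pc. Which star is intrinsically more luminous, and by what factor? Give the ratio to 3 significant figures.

Star 1: d = 1.31 kpc = 1310 pc
Star 1: M = m − 5 log₁₀ d + 5 = 12.64 − 5·3.1173 + 5 = 2.054
Star 2: M = m − 5 log₁₀ d + 5 = 7.42 − 5·1.2405 + 5 = 6.217
ΔM = M_1 − M_2 = 2.054 − (6.217) = -4.164; smaller M is more luminous → Star 1.
L ratio = 10^(0.4 |ΔM|) = 10^1.665 = 46.29

Star 1 is more luminous, by a factor of 46.3.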